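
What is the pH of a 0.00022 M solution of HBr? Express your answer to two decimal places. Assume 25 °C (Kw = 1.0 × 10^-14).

HBr is a strong acid and dissociates completely, so [H+] = 0.00022 M.
pH = -log(0.00022) = 3.66

pH = 3.66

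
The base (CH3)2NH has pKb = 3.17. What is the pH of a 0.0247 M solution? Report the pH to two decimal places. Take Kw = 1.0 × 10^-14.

pH = 11.58

(CH3)2NH + H2O ⇌ (CH3)2NH2+ + OH-
Kb = 10^(−3.17) = 6.76 × 10^-4
From the ICE table, Kb = x²/(0.0247 − x) = 6.76 × 10^-4.
Here C₀/Kb ≈ 36.5, so the small-x approximation fails. Use the quadratic:
x = [−0.000676 + √(0.000676² + 6.68e-05)]/2 = 3.76 × 10^-3 M
pOH = 2.42, so pH = 14.00 − pOH = 11.58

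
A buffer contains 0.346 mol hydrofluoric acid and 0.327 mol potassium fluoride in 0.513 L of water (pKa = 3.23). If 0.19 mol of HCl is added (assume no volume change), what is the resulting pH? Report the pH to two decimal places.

pH = 2.64

After neutralization: n(HF) = 0.536 mol, n(F-) = 0.137 mol.
Henderson–Hasselbalch with mole ratio 0.137/0.536: pH = 3.23 + (-0.592)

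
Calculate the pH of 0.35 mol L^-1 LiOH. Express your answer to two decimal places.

LiOH is a strong base; [OH-] = 0.35 M.
pOH = -log(0.35) = 0.46
pH = 14.00 - 0.46 = 13.54

pH = 13.54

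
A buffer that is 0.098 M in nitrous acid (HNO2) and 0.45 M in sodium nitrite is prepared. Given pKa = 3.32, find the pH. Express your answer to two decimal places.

pH = 3.98

Henderson–Hasselbalch: pH = pKa + log([NO2-]/[HNO2]) = 3.32 + log(0.45/0.098)
pH = 3.32 + (+0.662) = 3.98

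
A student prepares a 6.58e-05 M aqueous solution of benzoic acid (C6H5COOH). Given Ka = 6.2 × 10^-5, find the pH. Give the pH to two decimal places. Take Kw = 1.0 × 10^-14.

C6H5COOH ⇌ C6H5COO- + H+
From the ICE table, Ka = x²/(6.58e-05 − x) = 6.2 × 10^-5.
x is not negligible relative to C₀; solve x² + 6.2e-05·x − 4.08e-09 = 0.
x = [−6.2e-05 + √(6.2e-05² + 1.63e-08)]/2 = 4.00 × 10^-5 M
pH = −log[H+] = −log(4.00 × 10^-5) = 4.40

pH = 4.40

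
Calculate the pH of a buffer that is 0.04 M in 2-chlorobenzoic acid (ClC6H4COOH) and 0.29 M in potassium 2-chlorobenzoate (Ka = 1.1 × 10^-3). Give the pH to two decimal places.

pKa = −log(1.1 × 10^-3) = 2.959
Using pH = pKa + log([base]/[acid]) with [base]/[acid] = 0.29/0.04:
pH = 2.959 + (+0.860) = 3.82

pH = 3.82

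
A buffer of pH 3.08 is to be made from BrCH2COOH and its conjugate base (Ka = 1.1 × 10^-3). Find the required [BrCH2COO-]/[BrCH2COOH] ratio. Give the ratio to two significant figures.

ratio = 1.3

pKa = -log(1.1 × 10^-3) = 2.959
pH = pKa + log(r) ⇒ log(r) = 3.08 − 2.959 = +0.121
r = [BrCH2COO-]/[BrCH2COOH] = 10^(+0.121) = 1.32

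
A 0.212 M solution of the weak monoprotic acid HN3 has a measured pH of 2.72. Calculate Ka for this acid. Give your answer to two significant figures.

Ka = 1.7 × 10^-5

[H+] = 10^(-2.72) = 1.91 × 10^-3 M
At equilibrium [HA] = 0.212 − 1.91 × 10^-3 = 2.10 × 10^-1 M
Ka = [H+][A-]/[HA] = (1.91 × 10^-3)² / 2.10 × 10^-1 = 1.7 × 10^-5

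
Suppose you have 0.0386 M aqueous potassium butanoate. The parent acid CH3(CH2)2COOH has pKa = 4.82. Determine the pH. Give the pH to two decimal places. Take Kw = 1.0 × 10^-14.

pH = 8.70

CH3(CH2)2COO- is the conjugate base of the weak acid CH3(CH2)2COOH.
Ka = 10^(−4.82) = 1.51 × 10^-5
Kb = Kw/Ka = 1.0×10^-14 / 1.51 × 10^-5 = 6.62 × 10^-10
Let x = [OH-] at equilibrium. Kb = x²/(0.0386 − x).
Assume x ≪ 0.0386: x ≈ √(6.62 × 10^-10 × 0.0386) = 5.06 × 10^-6 M
(x/C₀ = 0.013% < 5%, so the approximation holds.)
pOH = 5.30, so pH = 14.00 − pOH = 8.70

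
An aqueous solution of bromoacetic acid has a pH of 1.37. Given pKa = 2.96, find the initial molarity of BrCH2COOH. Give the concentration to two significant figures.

[H+] = 10^(-1.37) = 4.27 × 10^-2 M = x
Ka = 10^(−2.96) = 1.10 × 10^-3
Ka = x²/(C₀ − x) ⇒ C₀ = x + x²/Ka
C₀ = 4.27 × 10^-2 + (4.27 × 10^-2)²/(1.10 × 10^-3) = 1.70 M

C₀ = 1.7 M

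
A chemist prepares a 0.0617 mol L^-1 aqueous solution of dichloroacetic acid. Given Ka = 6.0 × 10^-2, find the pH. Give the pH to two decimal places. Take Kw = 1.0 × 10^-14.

Cl2CHCOOH ⇌ Cl2CHCOO- + H+
From the ICE table, Ka = [H+]²/(0.0617 − [H+]) = 6.0 × 10^-2.
The 5% rule fails; solving [H+]² + Ka·[H+] − Ka·C₀ = 0 exactly:
[H+] = [−0.06 + √(0.06² + 0.0148)]/2 = 3.78 × 10^-2 M
pH = −log(3.78 × 10^-2) = 1.42

pH = 1.42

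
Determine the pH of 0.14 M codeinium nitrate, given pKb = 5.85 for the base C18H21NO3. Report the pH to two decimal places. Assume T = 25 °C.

pH = 4.50

C18H22NO3+ is the conjugate acid of the weak base C18H21NO3.
Kb = 10^(−5.85) = 1.41 × 10^-6
Ka = Kw/Kb = 1.0×10^-14 / 1.41 × 10^-6 = 7.09 × 10^-9
From the ICE table, Ka = [H+]²/(0.14 − [H+]) = 7.09 × 10^-9.
Neglecting [H+] in the denominator: [H+] = √(7.09 × 10^-9 × 0.14) = 3.15 × 10^-5 M
Check: 0.023% ionized — well under 5%, approximation valid.
pH = −log[H+] = −log(3.15 × 10^-5) = 4.50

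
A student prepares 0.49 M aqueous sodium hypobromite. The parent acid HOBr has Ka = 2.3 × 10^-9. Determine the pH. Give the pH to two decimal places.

OBr- is the conjugate base of the weak acid HOBr.
Kb = Kw/Ka = 1.0×10^-14 / 2.3 × 10^-9 = 4.35 × 10^-6
From the ICE table, Kb = x²/(0.49 − x) = 4.35 × 10^-6.
Assume x ≪ 0.49: x ≈ √(4.35 × 10^-6 × 0.49) = 1.46 × 10^-3 M
pOH = −log(1.46 × 10^-3) = 2.84; pH = 14.00 − 2.84 = 11.16

pH = 11.16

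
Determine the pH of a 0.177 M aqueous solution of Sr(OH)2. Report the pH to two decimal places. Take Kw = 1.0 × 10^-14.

pH = 13.55

Sr(OH)2 is a strong base (each formula unit releases 2 OH-); [OH-] = 0.354 M.
pOH = -log(0.354) = 0.45
pH = 14.00 - 0.45 = 13.55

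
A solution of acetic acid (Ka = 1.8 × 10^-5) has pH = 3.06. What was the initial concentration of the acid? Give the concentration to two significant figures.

C₀ = 4.3 × 10^-2 M

[H+] = 10^(-3.06) = 8.71 × 10^-4 M = x
Ka = x²/(C₀ − x) ⇒ C₀ = x + x²/Ka
C₀ = 8.71 × 10^-4 + (8.71 × 10^-4)²/(1.8 × 10^-5) = 4.30 × 10^-2 M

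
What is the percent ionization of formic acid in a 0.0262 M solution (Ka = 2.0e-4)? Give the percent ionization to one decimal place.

8.4%

HCOOH ⇌ HCOO- + H+; let x = [H+] at equilibrium.
Solve x² + 0.0002x − 5.24e-06 = 0 → x = 2.19 × 10^-3 M
% ionization = x/C₀ × 100% = 2.19 × 10^-3/0.0262 × 100% = 8.4%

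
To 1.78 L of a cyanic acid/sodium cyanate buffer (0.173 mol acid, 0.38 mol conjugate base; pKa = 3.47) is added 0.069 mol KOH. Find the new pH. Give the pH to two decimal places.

pH = 4.11

OH- converts HOCN to OCN-: HOCN → 0.104 mol, OCN- → 0.449 mol.
pH = pKa + log(n_OCN-/n_HOCN) = 3.47 + log(0.449/0.104) = 3.47 + (+0.635)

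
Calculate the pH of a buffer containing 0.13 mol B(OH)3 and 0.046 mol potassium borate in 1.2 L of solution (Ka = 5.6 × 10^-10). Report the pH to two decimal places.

pKa = −log(5.6 × 10^-10) = 9.252
Henderson–Hasselbalch: pH = pKa + log([B(OH)4-]/[B(OH)3]) = 9.252 + log(0.046/0.13)
pH = 9.252 + (-0.451) = 8.80

pH = 8.80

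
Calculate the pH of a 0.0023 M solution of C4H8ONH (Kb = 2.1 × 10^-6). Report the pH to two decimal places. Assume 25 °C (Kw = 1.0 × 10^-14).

pH = 9.84

C4H8ONH + H2O ⇌ C4H8ONH2+ + OH-
From the ICE table, Kb = x²/(0.0023 − x) = 2.1 × 10^-6.
Since Kb ≪ C₀, x ≈ √(Kb·C₀) = 6.95 × 10^-5 M.
Check: 3% ionized — well under 5%, approximation valid.
pOH = −log(6.95 × 10^-5) = 4.16; pH = 14.00 − 4.16 = 9.84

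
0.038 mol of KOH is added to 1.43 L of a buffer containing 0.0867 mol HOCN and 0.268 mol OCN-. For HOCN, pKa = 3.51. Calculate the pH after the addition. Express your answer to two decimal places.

OH- converts HOCN to OCN-: HOCN → 0.0487 mol, OCN- → 0.306 mol.
pH = pKa + log([A⁻]/[HA]) = 3.51 + log(0.306/0.0487) = 3.51 +0.798

pH = 4.31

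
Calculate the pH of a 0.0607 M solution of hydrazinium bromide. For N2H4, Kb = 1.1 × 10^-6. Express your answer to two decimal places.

N2H5+ is the conjugate acid of the weak base N2H4.
Ka = Kw/Kb = 1.0×10^-14 / 1.1 × 10^-6 = 9.09 × 10^-9
From the ICE table, Ka = x²/(0.0607 − x) = 9.09 × 10^-9.
Assume x ≪ 0.0607: x ≈ √(9.09 × 10^-9 × 0.0607) = 2.35 × 10^-5 M
pH = −log(2.35 × 10^-5) = 4.63

pH = 4.63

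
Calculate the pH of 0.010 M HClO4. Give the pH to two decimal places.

pH = 2.00

HClO4 is a strong acid and dissociates completely, so [H+] = 0.010 M.
pH = -log(0.01) = 2.00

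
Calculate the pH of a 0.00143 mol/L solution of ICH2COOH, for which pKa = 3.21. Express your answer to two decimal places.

pH = 3.17

ICH2COOH ⇌ ICH2COO- + H+
Ka = 10^(−3.21) = 6.17 × 10^-4
From the ICE table, Ka = [H+]²/(0.00143 − [H+]) = 6.17 × 10^-4.
[H+] is not negligible relative to C₀; solve [H+]² + 0.000617·[H+] − 8.82e-07 = 0.
[H+] = (−Ka + √(Ka² + 4·Ka·C₀))/2 = 6.80 × 10^-4 M
pH = −log[H+] = −log(6.80 × 10^-4) = 3.17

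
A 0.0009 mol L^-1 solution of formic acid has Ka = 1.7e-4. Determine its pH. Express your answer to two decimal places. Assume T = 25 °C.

HCOOH ⇌ HCOO- + H+
Ka = [H+]²/(0.0009 − [H+]) = 1.7 × 10^-4
[H+] is not negligible relative to C₀; solve [H+]² + 0.00017·[H+] − 1.53e-07 = 0.
[H+] = (−Ka + √(Ka² + 4·Ka·C₀))/2 = 3.15 × 10^-4 M
pH = −log[H+] = −log(3.15 × 10^-4) = 3.50

pH = 3.50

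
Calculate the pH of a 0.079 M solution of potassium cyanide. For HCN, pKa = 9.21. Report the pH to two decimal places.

pH = 11.05

CN- is the conjugate base of the weak acid HCN.
Ka = 10^(−9.21) = 6.17 × 10^-10
Kb = Kw/Ka = 1.0×10^-14 / 6.17 × 10^-10 = 1.62 × 10^-5
Kb = x²/(0.079 − x) = 1.62 × 10^-5
Neglecting x in the denominator: x = √(1.62 × 10^-5 × 0.079) = 1.13 × 10^-3 M
pOH = 2.95, so pH = 14.00 − pOH = 11.05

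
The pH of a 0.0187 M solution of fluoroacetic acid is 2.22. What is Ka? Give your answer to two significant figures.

[H+] = 10^(-2.22) = 6.03 × 10^-3 M
At equilibrium [HA] = 0.0187 − 6.03 × 10^-3 = 1.27 × 10^-2 M
Ka = [H+][A-]/[HA] = (6.03 × 10^-3)² / 1.27 × 10^-2 = 2.9 × 10^-3

Ka = 2.9 × 10^-3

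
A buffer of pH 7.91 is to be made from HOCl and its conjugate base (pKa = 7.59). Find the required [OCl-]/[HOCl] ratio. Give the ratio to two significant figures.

ratio = 2.1

pH = pKa + log(r) ⇒ log(r) = 7.91 − 7.59 = +0.32
r = [OCl-]/[HOCl] = 10^(+0.32) = 2.09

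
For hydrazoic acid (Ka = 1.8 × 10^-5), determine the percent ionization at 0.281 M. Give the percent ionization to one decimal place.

HN3 ⇌ N3- + H+; let x = [H+] at equilibrium.
x ≈ √(Ka·C₀) = √(1.8 × 10^-5 × 0.281) = 2.25 × 10^-3 M
Fraction ionized = 2.25 × 10^-3 / 0.281 = 0.0080 → 0.8%

0.8%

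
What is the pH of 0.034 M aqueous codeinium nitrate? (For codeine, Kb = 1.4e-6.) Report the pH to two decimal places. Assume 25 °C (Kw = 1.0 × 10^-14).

C18H22NO3+ is the conjugate acid of the weak base C18H21NO3.
Ka = Kw/Kb = 1.0×10^-14 / 1.4 × 10^-6 = 7.14 × 10^-9
Ka = x²/(0.034 − x) = 7.14 × 10^-9
Neglecting x in the denominator: x = √(7.14 × 10^-9 × 0.034) = 1.56 × 10^-5 M
Check: 0.046% ionized — well under 5%, approximation valid.
pH = −log(1.56 × 10^-5) = 4.81

pH = 4.81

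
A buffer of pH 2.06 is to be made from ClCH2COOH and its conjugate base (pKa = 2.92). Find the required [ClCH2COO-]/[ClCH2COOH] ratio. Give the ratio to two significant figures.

ratio = 0.14

pH = pKa + log(r) ⇒ log(r) = 2.06 − 2.92 = -0.86
r = [ClCH2COO-]/[ClCH2COOH] = 10^(-0.86) = 0.138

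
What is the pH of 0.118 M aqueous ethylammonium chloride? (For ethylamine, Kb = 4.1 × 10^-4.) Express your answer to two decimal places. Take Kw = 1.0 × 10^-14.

pH = 5.77

C2H5NH3+ is the conjugate acid of the weak base C2H5NH2.
Ka = Kw/Kb = 1.0×10^-14 / 4.1 × 10^-4 = 2.44 × 10^-11
Ka = x²/(0.118 − x) = 2.44 × 10^-11
Since Ka ≪ C₀, x ≈ √(Ka·C₀) = 1.70 × 10^-6 M.
pH = −log(1.70 × 10^-6) = 5.77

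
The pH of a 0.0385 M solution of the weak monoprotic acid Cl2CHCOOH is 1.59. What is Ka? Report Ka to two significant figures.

Ka = 5.2 × 10^-2

[H+] = 10^(-1.59) = 2.57 × 10^-2 M
At equilibrium [HA] = 0.0385 − 2.57 × 10^-2 = 1.28 × 10^-2 M
Ka = [H+][A-]/[HA] = (2.57 × 10^-2)² / 1.28 × 10^-2 = 5.2 × 10^-2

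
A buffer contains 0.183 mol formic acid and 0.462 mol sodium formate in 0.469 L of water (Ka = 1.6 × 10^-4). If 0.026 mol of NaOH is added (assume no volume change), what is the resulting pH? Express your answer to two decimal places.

pH = 4.29

OH- converts HCOOH to HCOO-: HCOOH → 0.157 mol, HCOO- → 0.488 mol.
pKa = −log(1.6 × 10^-4) = 3.796
pH = pKa + log([A⁻]/[HA]) = 3.796 + log(0.488/0.157) = 3.796 +0.493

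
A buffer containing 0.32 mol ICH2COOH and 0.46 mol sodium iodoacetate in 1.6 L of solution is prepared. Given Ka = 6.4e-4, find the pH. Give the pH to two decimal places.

pH = 3.35

pKa = −log(6.4 × 10^-4) = 3.194
Henderson–Hasselbalch: pH = pKa + log([ICH2COO-]/[ICH2COOH]) = 3.194 + log(0.46/0.32)
pH = 3.194 + (+0.158) = 3.35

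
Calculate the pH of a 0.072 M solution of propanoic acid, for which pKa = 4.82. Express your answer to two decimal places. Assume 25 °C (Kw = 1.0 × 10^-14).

pH = 2.98

CH3CH2COOH ⇌ CH3CH2COO- + H+
Ka = 10^(−4.82) = 1.51 × 10^-5
From the ICE table, Ka = [H+]²/(0.072 − [H+]) = 1.51 × 10^-5.
Assume [H+] ≪ 0.072: [H+] ≈ √(1.51 × 10^-5 × 0.072) = 1.04 × 10^-3 M
([H+]/C₀ = 1.4% < 5%, so the approximation holds.)
pH = −log[H+] = −log(1.04 × 10^-3) = 2.98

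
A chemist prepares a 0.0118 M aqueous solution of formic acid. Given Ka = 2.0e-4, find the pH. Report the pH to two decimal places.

HCOOH ⇌ HCOO- + H+
Ka = x²/(0.0118 − x) = 2.0 × 10^-4
Here C₀/Ka ≈ 59, so the small-x approximation fails. Use the quadratic:
x = (−Ka + √(Ka² + 4·Ka·C₀))/2 = 1.44 × 10^-3 M
pH = −log(1.44 × 10^-3) = 2.84

pH = 2.84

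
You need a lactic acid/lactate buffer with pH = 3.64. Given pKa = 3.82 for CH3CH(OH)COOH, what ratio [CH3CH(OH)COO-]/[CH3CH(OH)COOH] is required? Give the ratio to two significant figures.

ratio = 0.66

pH = pKa + log(r) ⇒ log(r) = 3.64 − 3.82 = -0.18
r = [CH3CH(OH)COO-]/[CH3CH(OH)COOH] = 10^(-0.18) = 0.661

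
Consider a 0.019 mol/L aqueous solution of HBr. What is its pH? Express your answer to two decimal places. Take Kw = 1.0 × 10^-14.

HBr is a strong acid and dissociates completely, so [H+] = 0.019 M.
pH = -log(0.019) = 1.72

pH = 1.72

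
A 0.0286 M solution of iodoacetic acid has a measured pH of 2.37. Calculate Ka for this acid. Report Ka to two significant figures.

[H+] = 10^(-2.37) = 4.27 × 10^-3 M
At equilibrium [HA] = 0.0286 − 4.27 × 10^-3 = 2.43 × 10^-2 M
Ka = [H+][A-]/[HA] = (4.27 × 10^-3)² / 2.43 × 10^-2 = 7.5 × 10^-4

Ka = 7.5 × 10^-4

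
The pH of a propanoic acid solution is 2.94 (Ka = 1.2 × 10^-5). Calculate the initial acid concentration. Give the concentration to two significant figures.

[H+] = 10^(-2.94) = 1.15 × 10^-3 M = x
Ka = x²/(C₀ − x) ⇒ C₀ = x + x²/Ka
C₀ = 1.15 × 10^-3 + (1.15 × 10^-3)²/(1.2 × 10^-5) = 1.11 × 10^-1 M

C₀ = 1.1 × 10^-1 M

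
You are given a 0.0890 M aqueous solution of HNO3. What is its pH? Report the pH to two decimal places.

pH = 1.05

HNO3 is a strong acid and dissociates completely, so [H+] = 0.0890 M.
pH = -log(0.089) = 1.05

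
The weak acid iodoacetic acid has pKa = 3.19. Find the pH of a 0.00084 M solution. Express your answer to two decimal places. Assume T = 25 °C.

ICH2COOH ⇌ ICH2COO- + H+
Ka = 10^(−3.19) = 6.46 × 10^-4
From the ICE table, Ka = [H+]²/(0.00084 − [H+]) = 6.46 × 10^-4.
The 5% rule fails; solving [H+]² + Ka·[H+] − Ka·C₀ = 0 exactly:
[H+] = (−Ka + √(Ka² + 4·Ka·C₀))/2 = 4.81 × 10^-4 M
pH = −log[H+] = −log(4.81 × 10^-4) = 3.32

pH = 3.32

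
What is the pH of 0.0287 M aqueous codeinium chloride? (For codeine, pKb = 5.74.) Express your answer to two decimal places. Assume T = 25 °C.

pH = 4.90

C18H22NO3+ is the conjugate acid of the weak base C18H21NO3.
Kb = 10^(−5.74) = 1.82 × 10^-6
Ka = Kw/Kb = 1.0×10^-14 / 1.82 × 10^-6 = 5.49 × 10^-9
From the ICE table, Ka = [H+]²/(0.0287 − [H+]) = 5.49 × 10^-9.
Assume [H+] ≪ 0.0287: [H+] ≈ √(5.49 × 10^-9 × 0.0287) = 1.26 × 10^-5 M
Check: 0.044% ionized — well under 5%, approximation valid.
pH = −log(1.26 × 10^-5) = 4.90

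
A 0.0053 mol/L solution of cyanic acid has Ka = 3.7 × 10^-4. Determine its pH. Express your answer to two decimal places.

pH = 2.91

HOCN ⇌ OCN- + H+
Ka = x²/(0.0053 − x) = 3.7 × 10^-4
x is not negligible relative to C₀; solve x² + 0.00037·x − 1.96e-06 = 0.
x = (−Ka + √(Ka² + 4·Ka·C₀))/2 = 1.23 × 10^-3 M
pH = −log(1.23 × 10^-3) = 2.91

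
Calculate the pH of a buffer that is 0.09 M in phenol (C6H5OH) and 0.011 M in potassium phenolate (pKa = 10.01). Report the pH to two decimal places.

Henderson–Hasselbalch: pH = pKa + log([C6H5O-]/[C6H5OH]) = 10.01 + log(0.011/0.09)
pH = 10.01 + (-0.913) = 9.10

pH = 9.10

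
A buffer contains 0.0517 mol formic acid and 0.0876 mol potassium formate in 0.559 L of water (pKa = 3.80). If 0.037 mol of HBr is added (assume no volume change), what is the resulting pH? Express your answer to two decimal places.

pH = 3.56

Added H+ converts HCOO- to HCOOH: HCOOH → 0.0887 mol, HCOO- → 0.0506 mol.
pH = pKa + log(n_HCOO-/n_HCOOH) = 3.80 + log(0.0506/0.0887) = 3.80 + (-0.244)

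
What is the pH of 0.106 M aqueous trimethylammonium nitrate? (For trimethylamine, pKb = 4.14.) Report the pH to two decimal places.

pH = 5.42

(CH3)3NH+ is the conjugate acid of the weak base (CH3)3N.
Kb = 10^(−4.14) = 7.24 × 10^-5
Ka = Kw/Kb = 1.0×10^-14 / 7.24 × 10^-5 = 1.38 × 10^-10
From the ICE table, Ka = [H+]²/(0.106 − [H+]) = 1.38 × 10^-10.
Since Ka ≪ C₀, [H+] ≈ √(Ka·C₀) = 3.82 × 10^-6 M.
([H+]/C₀ = 0.0036% < 5%, so the approximation holds.)
pH = −log[H+] = −log(3.82 × 10^-6) = 5.42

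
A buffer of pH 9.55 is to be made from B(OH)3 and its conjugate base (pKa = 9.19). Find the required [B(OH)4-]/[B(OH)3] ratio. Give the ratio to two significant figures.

ratio = 2.3

pH = pKa + log(r) ⇒ log(r) = 9.55 − 9.19 = +0.36
r = [B(OH)4-]/[B(OH)3] = 10^(+0.36) = 2.29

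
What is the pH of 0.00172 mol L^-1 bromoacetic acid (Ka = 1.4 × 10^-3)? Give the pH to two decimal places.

pH = 3.00

BrCH2COOH ⇌ BrCH2COO- + H+
Let x = [H+] at equilibrium. Ka = x²/(0.00172 − x).
Here C₀/Ka ≈ 1.23, so the small-x approximation fails. Use the quadratic:
x = [−0.0014 + √(0.0014² + 9.63e-06)]/2 = 1.00 × 10^-3 M
pH = −log(1.00 × 10^-3) = 3.00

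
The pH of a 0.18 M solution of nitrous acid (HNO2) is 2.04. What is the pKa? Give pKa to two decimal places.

pKa = 3.31

[H+] = 10^(-2.04) = 9.12 × 10^-3 M
At equilibrium [HA] = 0.18 − 9.12 × 10^-3 = 1.71 × 10^-1 M
Ka = [H+][A-]/[HA] = (9.12 × 10^-3)² / 1.71 × 10^-1 = 4.86 × 10^-4
pKa = -log(4.86 × 10^-4) = 3.31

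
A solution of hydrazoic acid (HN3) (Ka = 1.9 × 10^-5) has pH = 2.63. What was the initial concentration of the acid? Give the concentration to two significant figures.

[H+] = 10^(-2.63) = 2.34 × 10^-3 M = x
Ka = x²/(C₀ − x) ⇒ C₀ = x + x²/Ka
C₀ = 2.34 × 10^-3 + (2.34 × 10^-3)²/(1.9 × 10^-5) = 2.91 × 10^-1 M

C₀ = 2.9 × 10^-1 M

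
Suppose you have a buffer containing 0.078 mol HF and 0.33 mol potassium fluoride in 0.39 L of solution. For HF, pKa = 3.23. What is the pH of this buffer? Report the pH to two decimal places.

pH = pKa + log([A⁻]/[HA]) = 3.23 + log(0.33/0.078)
pH = 3.23 + (+0.626) = 3.86

pH = 3.86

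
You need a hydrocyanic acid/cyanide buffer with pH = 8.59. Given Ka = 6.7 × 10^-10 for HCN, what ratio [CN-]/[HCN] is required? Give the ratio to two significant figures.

pKa = -log(6.7 × 10^-10) = 9.174
pH = pKa + log(r) ⇒ log(r) = 8.59 − 9.174 = -0.584
r = [CN-]/[HCN] = 10^(-0.584) = 0.261

ratio = 0.26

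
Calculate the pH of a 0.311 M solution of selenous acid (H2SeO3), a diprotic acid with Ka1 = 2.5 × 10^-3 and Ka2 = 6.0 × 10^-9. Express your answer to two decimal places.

Ka1 ≫ Ka2, so treat the first dissociation as the only significant source of H+.
Ka1 = x²/(0.311 − x) = 2.5 × 10^-3
Solving the quadratic: x = (−Ka1 + √(Ka1² + 4·Ka1·C₀))/2 = 2.67 × 10^-2 M
pH = −log(2.67 × 10^-2) = 1.57

pH = 1.57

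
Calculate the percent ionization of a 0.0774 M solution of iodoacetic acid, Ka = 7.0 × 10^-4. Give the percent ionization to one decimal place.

ICH2COOH ⇌ ICH2COO- + H+; let x = [H+] at equilibrium.
Solve x² + 0.0007x − 5.42e-05 = 0 → x = 7.02 × 10^-3 M
Fraction ionized = 7.02 × 10^-3 / 0.0774 = 0.0907 → 9.1%

9.1%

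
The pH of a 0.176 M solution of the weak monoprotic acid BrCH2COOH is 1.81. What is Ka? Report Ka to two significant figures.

Ka = 1.5 × 10^-3

[H+] = 10^(-1.81) = 1.55 × 10^-2 M
At equilibrium [HA] = 0.176 − 1.55 × 10^-2 = 1.60 × 10^-1 M
Ka = [H+][A-]/[HA] = (1.55 × 10^-2)² / 1.60 × 10^-1 = 1.5 × 10^-3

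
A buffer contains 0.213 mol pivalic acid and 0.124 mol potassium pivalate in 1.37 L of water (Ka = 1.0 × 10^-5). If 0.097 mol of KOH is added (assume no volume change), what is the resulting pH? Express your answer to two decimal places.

OH- converts (CH3)3CCOOH to (CH3)3CCOO-: (CH3)3CCOOH → 0.116 mol, (CH3)3CCOO- → 0.221 mol.
pKa = −log(1.0 × 10^-5) = 5.000
pH = pKa + log(n_(CH3)3CCOO-/n_(CH3)3CCOOH) = 5.000 + log(0.221/0.116) = 5.000 + (+0.280)

pH = 5.28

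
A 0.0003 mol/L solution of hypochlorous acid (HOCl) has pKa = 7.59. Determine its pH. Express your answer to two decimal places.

HOCl ⇌ OCl- + H+
Ka = 10^(−7.59) = 2.57 × 10^-8
Let x = [H+] at equilibrium. Ka = x²/(0.0003 − x).
Assume x ≪ 0.0003: x ≈ √(2.57 × 10^-8 × 0.0003) = 2.78 × 10^-6 M
(x/C₀ = 0.93% < 5%, so the approximation holds.)
pH = −log[H+] = −log(2.78 × 10^-6) = 5.56

pH = 5.56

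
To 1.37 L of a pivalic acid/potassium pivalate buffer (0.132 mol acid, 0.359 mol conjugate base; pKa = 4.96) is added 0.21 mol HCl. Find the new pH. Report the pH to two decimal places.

After neutralization: n((CH3)3CCOOH) = 0.342 mol, n((CH3)3CCOO-) = 0.149 mol.
pH = pKa + log([A⁻]/[HA]) = 4.96 + log(0.149/0.342) = 4.96 -0.361

pH = 4.60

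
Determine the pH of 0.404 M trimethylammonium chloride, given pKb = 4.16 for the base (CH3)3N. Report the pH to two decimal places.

(CH3)3NH+ is the conjugate acid of the weak base (CH3)3N.
Kb = 10^(−4.16) = 6.92 × 10^-5
Ka = Kw/Kb = 1.0×10^-14 / 6.92 × 10^-5 = 1.45 × 10^-10
From the ICE table, Ka = x²/(0.404 − x) = 1.45 × 10^-10.
Neglecting x in the denominator: x = √(1.45 × 10^-10 × 0.404) = 7.65 × 10^-6 M
pH = −log(7.65 × 10^-6) = 5.12

pH = 5.12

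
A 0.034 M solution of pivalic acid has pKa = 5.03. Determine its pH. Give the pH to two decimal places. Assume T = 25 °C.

pH = 3.25

(CH3)3CCOOH ⇌ (CH3)3CCOO- + H+
Ka = 10^(−5.03) = 9.33 × 10^-6
Let x = [H+] at equilibrium. Ka = x²/(0.034 − x).
Since Ka ≪ C₀, x ≈ √(Ka·C₀) = 5.63 × 10^-4 M.
pH = −log(5.63 × 10^-4) = 3.25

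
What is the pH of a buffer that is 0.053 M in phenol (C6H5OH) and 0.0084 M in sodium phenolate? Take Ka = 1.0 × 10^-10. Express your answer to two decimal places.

pH = 9.20

pKa = −log(1.0 × 10^-10) = 10.000
Henderson–Hasselbalch: pH = pKa + log([C6H5O-]/[C6H5OH]) = 10.000 + log(0.0084/0.053)
pH = 10.000 + (-0.800) = 9.20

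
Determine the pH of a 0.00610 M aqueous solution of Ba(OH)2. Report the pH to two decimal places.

pH = 12.09

Ba(OH)2 is a strong base (each formula unit releases 2 OH-); [OH-] = 0.0122 M.
pOH = -log(0.0122) = 1.91
pH = 14.00 - 1.91 = 12.09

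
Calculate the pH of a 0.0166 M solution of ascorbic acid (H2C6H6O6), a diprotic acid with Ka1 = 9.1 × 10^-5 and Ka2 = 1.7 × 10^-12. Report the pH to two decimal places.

pH = 2.93

Ka1 ≫ Ka2, so treat the first dissociation as the only significant source of H+.
Ka1 = x²/(0.0166 − x) = 9.1 × 10^-5
Solving the quadratic: x = (−Ka1 + √(Ka1² + 4·Ka1·C₀))/2 = 1.18 × 10^-3 M
pH = −log(1.18 × 10^-3) = 2.93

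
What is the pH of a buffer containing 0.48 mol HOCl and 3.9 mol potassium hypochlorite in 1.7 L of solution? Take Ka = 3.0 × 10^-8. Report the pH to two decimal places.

pKa = −log(3.0 × 10^-8) = 7.523
Using pH = pKa + log([base]/[acid]) with [base]/[acid] = 3.9/0.48:
pH = 7.523 + (+0.910) = 8.43

pH = 8.43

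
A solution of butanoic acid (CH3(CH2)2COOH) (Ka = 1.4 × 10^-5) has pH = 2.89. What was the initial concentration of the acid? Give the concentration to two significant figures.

[H+] = 10^(-2.89) = 1.29 × 10^-3 M = x
Ka = x²/(C₀ − x) ⇒ C₀ = x + x²/Ka
C₀ = 1.29 × 10^-3 + (1.29 × 10^-3)²/(1.4 × 10^-5) = 1.20 × 10^-1 M

C₀ = 1.2 × 10^-1 M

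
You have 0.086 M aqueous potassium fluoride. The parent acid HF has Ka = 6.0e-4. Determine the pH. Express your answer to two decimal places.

F- is the conjugate base of the weak acid HF.
Kb = Kw/Ka = 1.0×10^-14 / 6.0 × 10^-4 = 1.67 × 10^-11
Let x = [OH-] at equilibrium. Kb = x²/(0.086 − x).
Neglecting x in the denominator: x = √(1.67 × 10^-11 × 0.086) = 1.20 × 10^-6 M
pOH = −log(1.20 × 10^-6) = 5.92; pH = 14.00 − 5.92 = 8.08

pH = 8.08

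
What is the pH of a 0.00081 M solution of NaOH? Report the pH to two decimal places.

NaOH is a strong base; [OH-] = 0.00081 M.
pOH = -log(0.00081) = 3.09
pH = 14.00 - 3.09 = 10.91

pH = 10.91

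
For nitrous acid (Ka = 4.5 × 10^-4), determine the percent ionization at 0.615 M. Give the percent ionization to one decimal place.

HNO2 ⇌ NO2- + H+; let x = [H+] at equilibrium.
x ≈ √(Ka·C₀) = √(4.5 × 10^-4 × 0.615) = 1.66 × 10^-2 M
% ionization = x/C₀ × 100% = 1.66 × 10^-2/0.615 × 100% = 2.7%

2.7%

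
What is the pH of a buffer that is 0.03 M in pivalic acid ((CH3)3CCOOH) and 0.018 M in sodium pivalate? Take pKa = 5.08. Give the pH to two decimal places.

pH = 4.86

Using pH = pKa + log([base]/[acid]) with [base]/[acid] = 0.018/0.03:
pH = 5.08 + (-0.222) = 4.86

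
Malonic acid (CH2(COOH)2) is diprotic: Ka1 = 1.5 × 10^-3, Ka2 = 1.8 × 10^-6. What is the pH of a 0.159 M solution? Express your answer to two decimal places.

Since Ka1 ≫ Ka2, the first ionization dominates [H+].
Ka1 = x²/(0.159 − x) = 1.5 × 10^-3
Solving the quadratic: x = (−Ka1 + √(Ka1² + 4·Ka1·C₀))/2 = 1.47 × 10^-2 M
pH = −log(1.47 × 10^-2) = 1.83

pH = 1.83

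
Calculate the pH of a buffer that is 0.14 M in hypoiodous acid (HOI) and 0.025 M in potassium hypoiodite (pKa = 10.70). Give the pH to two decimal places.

pH = 9.95

Using pH = pKa + log([base]/[acid]) with [base]/[acid] = 0.025/0.14:
pH = 10.70 + (-0.748) = 9.95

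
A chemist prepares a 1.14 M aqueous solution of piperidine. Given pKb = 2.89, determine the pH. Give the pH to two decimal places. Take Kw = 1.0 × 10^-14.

pH = 12.58

C5H10NH + H2O ⇌ C5H10NH2+ + OH-
Kb = 10^(−2.89) = 1.29 × 10^-3
Let x = [OH-] at equilibrium. Kb = x²/(1.14 − x).
Since Kb ≪ C₀, x ≈ √(Kb·C₀) = 3.83 × 10^-2 M.
pOH = −log(3.83 × 10^-2) = 1.42; pH = 14.00 − 1.42 = 12.58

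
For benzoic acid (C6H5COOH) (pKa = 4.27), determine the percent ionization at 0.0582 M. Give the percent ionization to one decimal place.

3.0%

C6H5COOH ⇌ C6H5COO- + H+; let x = [H+] at equilibrium.
Ka = 10^(−4.27) = 5.37 × 10^-5
x ≈ √(Ka·C₀) = √(5.37 × 10^-5 × 0.0582) = 1.77 × 10^-3 M
Fraction ionized = 1.77 × 10^-3 / 0.0582 = 0.0304 → 3.0%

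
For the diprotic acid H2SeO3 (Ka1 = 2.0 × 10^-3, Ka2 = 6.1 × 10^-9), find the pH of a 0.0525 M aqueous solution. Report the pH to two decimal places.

Since Ka1 ≫ Ka2, the first ionization dominates [H+].
Ka1 = x²/(0.0525 − x) = 2.0 × 10^-3
Solving the quadratic: x = (−Ka1 + √(Ka1² + 4·Ka1·C₀))/2 = 9.30 × 10^-3 M
pH = −log(9.30 × 10^-3) = 2.03

pH = 2.03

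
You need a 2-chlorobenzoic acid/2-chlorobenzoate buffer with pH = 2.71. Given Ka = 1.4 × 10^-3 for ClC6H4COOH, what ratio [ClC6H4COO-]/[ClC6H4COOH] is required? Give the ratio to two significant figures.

pKa = -log(1.4 × 10^-3) = 2.854
pH = pKa + log(r) ⇒ log(r) = 2.71 − 2.854 = -0.144
r = [ClC6H4COO-]/[ClC6H4COOH] = 10^(-0.144) = 0.718

ratio = 0.72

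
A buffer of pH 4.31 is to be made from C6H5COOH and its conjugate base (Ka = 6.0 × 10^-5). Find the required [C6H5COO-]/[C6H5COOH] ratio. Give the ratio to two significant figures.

ratio = 1.2

pKa = -log(6.0 × 10^-5) = 4.222
pH = pKa + log(r) ⇒ log(r) = 4.31 − 4.222 = +0.088
r = [C6H5COO-]/[C6H5COOH] = 10^(+0.088) = 1.22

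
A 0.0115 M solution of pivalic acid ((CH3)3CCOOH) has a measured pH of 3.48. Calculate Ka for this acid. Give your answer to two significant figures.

Ka = 9.8 × 10^-6

[H+] = 10^(-3.48) = 3.31 × 10^-4 M
At equilibrium [HA] = 0.0115 − 3.31 × 10^-4 = 1.12 × 10^-2 M
Ka = [H+][A-]/[HA] = (3.31 × 10^-4)² / 1.12 × 10^-2 = 9.8 × 10^-6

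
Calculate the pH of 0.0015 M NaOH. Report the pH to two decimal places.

NaOH is a strong base; [OH-] = 0.0015 M.
pOH = -log(0.0015) = 2.82
pH = 14.00 - 2.82 = 11.18

pH = 11.18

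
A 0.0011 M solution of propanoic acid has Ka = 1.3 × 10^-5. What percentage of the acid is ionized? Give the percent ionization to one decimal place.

10.3%

CH3CH2COOH ⇌ CH3CH2COO- + H+; let x = [H+] at equilibrium.
Ka = x²/(C₀ − x); solving the quadratic gives x = 1.13 × 10^-4 M.
Fraction ionized = 1.13 × 10^-4 / 0.0011 = 0.1027 → 10.3%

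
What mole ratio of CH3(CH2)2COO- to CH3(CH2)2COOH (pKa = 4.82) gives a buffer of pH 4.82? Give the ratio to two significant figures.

pH = pKa + log(r) ⇒ log(r) = 4.82 − 4.82 = +0.00
r = [CH3(CH2)2COO-]/[CH3(CH2)2COOH] = 10^(+0.00) = 1

ratio = 1.0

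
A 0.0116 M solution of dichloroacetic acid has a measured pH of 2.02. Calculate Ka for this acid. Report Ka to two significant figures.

Ka = 4.4 × 10^-2

[H+] = 10^(-2.02) = 9.55 × 10^-3 M
At equilibrium [HA] = 0.0116 − 9.55 × 10^-3 = 2.05 × 10^-3 M
Ka = [H+][A-]/[HA] = (9.55 × 10^-3)² / 2.05 × 10^-3 = 4.4 × 10^-2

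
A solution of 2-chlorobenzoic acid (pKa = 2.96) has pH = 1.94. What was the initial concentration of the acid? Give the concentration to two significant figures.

C₀ = 1.3 × 10^-1 M

[H+] = 10^(-1.94) = 1.15 × 10^-2 M = x
Ka = 10^(−2.96) = 1.10 × 10^-3
Ka = x²/(C₀ − x) ⇒ C₀ = x + x²/Ka
C₀ = 1.15 × 10^-2 + (1.15 × 10^-2)²/(1.10 × 10^-3) = 1.32 × 10^-1 M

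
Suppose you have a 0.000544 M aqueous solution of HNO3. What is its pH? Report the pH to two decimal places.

pH = 3.26

HNO3 is a strong acid and dissociates completely, so [H+] = 0.000544 M.
pH = -log(0.000544) = 3.26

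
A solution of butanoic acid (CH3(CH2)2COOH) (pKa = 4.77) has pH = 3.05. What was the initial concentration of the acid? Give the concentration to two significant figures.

C₀ = 4.8 × 10^-2 M

[H+] = 10^(-3.05) = 8.91 × 10^-4 M = x
Ka = 10^(−4.77) = 1.70 × 10^-5
Ka = x²/(C₀ − x) ⇒ C₀ = x + x²/Ka
C₀ = 8.91 × 10^-4 + (8.91 × 10^-4)²/(1.70 × 10^-5) = 4.76 × 10^-2 M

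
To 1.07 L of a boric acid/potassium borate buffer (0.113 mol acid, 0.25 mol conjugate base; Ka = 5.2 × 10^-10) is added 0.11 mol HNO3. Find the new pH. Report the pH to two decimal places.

pH = 9.08

After neutralization: n(B(OH)3) = 0.223 mol, n(B(OH)4-) = 0.14 mol.
pKa = −log(5.2 × 10^-10) = 9.284
pH = pKa + log(n_B(OH)4-/n_B(OH)3) = 9.284 + log(0.14/0.223) = 9.284 + (-0.202)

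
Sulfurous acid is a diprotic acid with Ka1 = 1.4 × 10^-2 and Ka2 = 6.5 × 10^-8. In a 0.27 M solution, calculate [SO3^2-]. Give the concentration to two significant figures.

6.5 × 10^-8 M

First ionization gives [H+] ≈ [HSO3-] = 5.49 × 10^-2 M.
Second step: Ka2 = [H+][SO3^2-]/[HSO3-] ≈ [SO3^2-] (since [H+] ≈ [HSO3-]).
So [SO3^2-] ≈ Ka2.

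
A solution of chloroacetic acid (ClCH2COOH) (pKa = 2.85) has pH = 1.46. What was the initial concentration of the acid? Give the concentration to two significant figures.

[H+] = 10^(-1.46) = 3.47 × 10^-2 M = x
Ka = 10^(−2.85) = 1.41 × 10^-3
Ka = x²/(C₀ − x) ⇒ C₀ = x + x²/Ka
C₀ = 3.47 × 10^-2 + (3.47 × 10^-2)²/(1.41 × 10^-3) = 8.89 × 10^-1 M

C₀ = 8.9 × 10^-1 M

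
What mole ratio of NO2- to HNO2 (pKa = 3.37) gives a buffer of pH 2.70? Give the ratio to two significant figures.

pH = pKa + log(r) ⇒ log(r) = 2.70 − 3.37 = -0.67
r = [NO2-]/[HNO2] = 10^(-0.67) = 0.214

ratio = 0.21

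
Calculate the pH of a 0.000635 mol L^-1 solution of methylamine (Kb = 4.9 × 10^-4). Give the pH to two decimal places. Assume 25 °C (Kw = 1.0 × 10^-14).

pH = 10.56

CH3NH2 + H2O ⇌ CH3NH3+ + OH-
Kb = [OH-]²/(0.000635 − [OH-]) = 4.9 × 10^-4
Here C₀/Kb ≈ 1.3, so the small-[OH-] approximation fails. Use the quadratic:
[OH-] = (−Kb + √(Kb² + 4·Kb·C₀))/2 = 3.64 × 10^-4 M
pOH = −log(3.64 × 10^-4) = 3.44; pH = 14.00 − 3.44 = 10.56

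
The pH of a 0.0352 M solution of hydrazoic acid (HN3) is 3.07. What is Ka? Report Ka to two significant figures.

[H+] = 10^(-3.07) = 8.51 × 10^-4 M
At equilibrium [HA] = 0.0352 − 8.51 × 10^-4 = 3.43 × 10^-2 M
Ka = [H+][A-]/[HA] = (8.51 × 10^-4)² / 3.43 × 10^-2 = 2.1 × 10^-5

Ka = 2.1 × 10^-5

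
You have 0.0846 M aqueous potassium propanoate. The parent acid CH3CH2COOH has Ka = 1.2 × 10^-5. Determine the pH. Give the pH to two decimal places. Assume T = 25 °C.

pH = 8.92

CH3CH2COO- is the conjugate base of the weak acid CH3CH2COOH.
Kb = Kw/Ka = 1.0×10^-14 / 1.2 × 10^-5 = 8.33 × 10^-10
From the ICE table, Kb = [OH-]²/(0.0846 − [OH-]) = 8.33 × 10^-10.
Neglecting [OH-] in the denominator: [OH-] = √(8.33 × 10^-10 × 0.0846) = 8.39 × 10^-6 M
Check: 0.0099% ionized — well under 5%, approximation valid.
pOH = 5.08, so pH = 14.00 − pOH = 8.92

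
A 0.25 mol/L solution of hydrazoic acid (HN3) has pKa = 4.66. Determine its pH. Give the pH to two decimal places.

pH = 2.63

HN3 ⇌ N3- + H+
Ka = 10^(−4.66) = 2.19 × 10^-5
Let x = [H+] at equilibrium. Ka = x²/(0.25 − x).
Since Ka ≪ C₀, x ≈ √(Ka·C₀) = 2.34 × 10^-3 M.
Check: 0.94% ionized — well under 5%, approximation valid.
pH = −log[H+] = −log(2.34 × 10^-3) = 2.63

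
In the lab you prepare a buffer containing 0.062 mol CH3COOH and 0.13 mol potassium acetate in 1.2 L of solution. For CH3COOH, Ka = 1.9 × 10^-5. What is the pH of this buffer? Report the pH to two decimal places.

pKa = −log(1.9 × 10^-5) = 4.721
Using pH = pKa + log([base]/[acid]) with [base]/[acid] = 0.13/0.062:
pH = 4.721 + (+0.322) = 5.04

pH = 5.04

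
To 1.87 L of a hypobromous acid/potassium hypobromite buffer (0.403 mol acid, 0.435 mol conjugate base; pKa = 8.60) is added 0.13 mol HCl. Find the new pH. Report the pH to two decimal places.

pH = 8.36

After neutralization: n(HOBr) = 0.533 mol, n(OBr-) = 0.305 mol.
pH = pKa + log(n_OBr-/n_HOBr) = 8.60 + log(0.305/0.533) = 8.60 + (-0.242)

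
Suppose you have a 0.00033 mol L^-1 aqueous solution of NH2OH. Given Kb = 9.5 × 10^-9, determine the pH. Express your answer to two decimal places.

pH = 8.25

NH2OH + H2O ⇌ NH3OH+ + OH-
Kb = x²/(0.00033 − x) = 9.5 × 10^-9
Since Kb ≪ C₀, x ≈ √(Kb·C₀) = 1.77 × 10^-6 M.
Check: 0.54% ionized — well under 5%, approximation valid.
pOH = 5.75, so pH = 14.00 − pOH = 8.25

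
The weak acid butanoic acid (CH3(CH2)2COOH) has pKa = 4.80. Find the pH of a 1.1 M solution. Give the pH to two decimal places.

CH3(CH2)2COOH ⇌ CH3(CH2)2COO- + H+
Ka = 10^(−4.80) = 1.58 × 10^-5
Ka = [H+]²/(1.1 − [H+]) = 1.58 × 10^-5
Since Ka ≪ C₀, [H+] ≈ √(Ka·C₀) = 4.17 × 10^-3 M.
Check: 0.38% ionized — well under 5%, approximation valid.
pH = −log(4.17 × 10^-3) = 2.38

pH = 2.38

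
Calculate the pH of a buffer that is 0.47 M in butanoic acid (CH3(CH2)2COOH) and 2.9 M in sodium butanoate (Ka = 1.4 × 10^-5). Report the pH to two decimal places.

pKa = −log(1.4 × 10^-5) = 4.854
pH = pKa + log([A⁻]/[HA]) = 4.854 + log(2.9/0.47)
pH = 4.854 + (+0.790) = 5.64

pH = 5.64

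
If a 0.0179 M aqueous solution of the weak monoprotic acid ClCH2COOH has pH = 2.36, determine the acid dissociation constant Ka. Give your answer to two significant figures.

Ka = 1.4 × 10^-3

[H+] = 10^(-2.36) = 4.37 × 10^-3 M
At equilibrium [HA] = 0.0179 − 4.37 × 10^-3 = 1.35 × 10^-2 M
Ka = [H+][A-]/[HA] = (4.37 × 10^-3)² / 1.35 × 10^-2 = 1.4 × 10^-3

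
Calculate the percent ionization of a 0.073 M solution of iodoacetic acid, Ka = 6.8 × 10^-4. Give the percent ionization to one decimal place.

ICH2COOH ⇌ ICH2COO- + H+; let x = [H+] at equilibrium.
Solve x² + 0.00068x − 4.96e-05 = 0 → x = 6.71 × 10^-3 M
% ionization = x/C₀ × 100% = 6.71 × 10^-3/0.073 × 100% = 9.2%

9.2%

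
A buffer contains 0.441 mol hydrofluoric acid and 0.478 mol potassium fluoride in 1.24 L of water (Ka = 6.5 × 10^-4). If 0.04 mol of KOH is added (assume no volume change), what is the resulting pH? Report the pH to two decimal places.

pH = 3.30

After neutralization: n(HF) = 0.401 mol, n(F-) = 0.518 mol.
pKa = −log(6.5 × 10^-4) = 3.187
Henderson–Hasselbalch with mole ratio 0.518/0.401: pH = 3.187 + (+0.111)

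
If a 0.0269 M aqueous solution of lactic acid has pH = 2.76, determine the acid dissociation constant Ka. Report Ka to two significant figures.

[H+] = 10^(-2.76) = 1.74 × 10^-3 M
At equilibrium [HA] = 0.0269 − 1.74 × 10^-3 = 2.52 × 10^-2 M
Ka = [H+][A-]/[HA] = (1.74 × 10^-3)² / 2.52 × 10^-2 = 1.2 × 10^-4

Ka = 1.2 × 10^-4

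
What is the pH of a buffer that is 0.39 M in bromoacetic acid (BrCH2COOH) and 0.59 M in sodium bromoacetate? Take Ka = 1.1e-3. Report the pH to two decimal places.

pKa = −log(1.1 × 10^-3) = 2.959
Using pH = pKa + log([base]/[acid]) with [base]/[acid] = 0.59/0.39:
pH = 2.959 + (+0.180) = 3.14

pH = 3.14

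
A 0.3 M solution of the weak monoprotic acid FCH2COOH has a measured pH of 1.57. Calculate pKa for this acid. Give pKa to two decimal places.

[H+] = 10^(-1.57) = 2.69 × 10^-2 M
At equilibrium [HA] = 0.3 − 2.69 × 10^-2 = 2.73 × 10^-1 M
Ka = [H+][A-]/[HA] = (2.69 × 10^-2)² / 2.73 × 10^-1 = 2.65 × 10^-3
pKa = -log(2.65 × 10^-3) = 2.58

pKa = 2.58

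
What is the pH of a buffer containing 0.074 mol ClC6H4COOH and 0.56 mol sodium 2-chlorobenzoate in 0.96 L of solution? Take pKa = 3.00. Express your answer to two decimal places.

Using pH = pKa + log([base]/[acid]) with [base]/[acid] = 0.56/0.074:
pH = 3.00 + (+0.879) = 3.88

pH = 3.88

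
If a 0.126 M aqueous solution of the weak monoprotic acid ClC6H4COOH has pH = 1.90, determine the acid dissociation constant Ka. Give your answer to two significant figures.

[H+] = 10^(-1.90) = 1.26 × 10^-2 M
At equilibrium [HA] = 0.126 − 1.26 × 10^-2 = 1.13 × 10^-1 M
Ka = [H+][A-]/[HA] = (1.26 × 10^-2)² / 1.13 × 10^-1 = 1.4 × 10^-3

Ka = 1.4 × 10^-3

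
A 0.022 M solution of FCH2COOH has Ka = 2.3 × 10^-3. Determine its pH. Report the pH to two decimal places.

pH = 2.22

FCH2COOH ⇌ FCH2COO- + H+
Ka = [H+]²/(0.022 − [H+]) = 2.3 × 10^-3
Here C₀/Ka ≈ 9.57, so the small-[H+] approximation fails. Use the quadratic:
[H+] = [−0.0023 + √(0.0023² + 0.000202)]/2 = 6.06 × 10^-3 M
pH = −log(6.06 × 10^-3) = 2.22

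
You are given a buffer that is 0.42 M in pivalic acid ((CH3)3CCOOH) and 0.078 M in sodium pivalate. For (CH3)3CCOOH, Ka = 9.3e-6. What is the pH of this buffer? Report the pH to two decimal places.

pKa = −log(9.3 × 10^-6) = 5.032
pH = pKa + log([A⁻]/[HA]) = 5.032 + log(0.078/0.42)
pH = 5.032 + (-0.731) = 4.30

pH = 4.30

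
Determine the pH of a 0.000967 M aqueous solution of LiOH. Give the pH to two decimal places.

LiOH is a strong base; [OH-] = 0.000967 M.
pOH = -log(0.000967) = 3.01
pH = 14.00 - 3.01 = 10.99

pH = 10.99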